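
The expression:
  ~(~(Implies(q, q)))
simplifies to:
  True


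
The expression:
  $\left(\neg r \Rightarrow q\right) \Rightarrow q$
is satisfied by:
  {q: True, r: False}
  {r: False, q: False}
  {r: True, q: True}


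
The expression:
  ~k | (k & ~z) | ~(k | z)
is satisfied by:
  {k: False, z: False}
  {z: True, k: False}
  {k: True, z: False}


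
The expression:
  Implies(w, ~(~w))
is always true.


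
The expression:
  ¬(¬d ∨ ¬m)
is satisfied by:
  {m: True, d: True}


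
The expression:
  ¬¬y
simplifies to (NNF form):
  y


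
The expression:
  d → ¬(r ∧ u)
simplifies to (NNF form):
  ¬d ∨ ¬r ∨ ¬u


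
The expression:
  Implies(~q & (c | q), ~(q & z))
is always true.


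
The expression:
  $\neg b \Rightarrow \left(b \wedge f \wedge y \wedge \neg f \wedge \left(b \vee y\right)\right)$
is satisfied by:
  {b: True}


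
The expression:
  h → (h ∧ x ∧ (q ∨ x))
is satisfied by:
  {x: True, h: False}
  {h: False, x: False}
  {h: True, x: True}


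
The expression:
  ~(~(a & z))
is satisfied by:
  {a: True, z: True}


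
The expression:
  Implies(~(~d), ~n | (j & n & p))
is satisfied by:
  {p: True, j: True, d: False, n: False}
  {p: True, j: False, d: False, n: False}
  {j: True, n: False, p: False, d: False}
  {n: False, j: False, p: False, d: False}
  {n: True, p: True, j: True, d: False}
  {n: True, p: True, j: False, d: False}
  {n: True, j: True, p: False, d: False}
  {n: True, j: False, p: False, d: False}
  {d: True, p: True, j: True, n: False}
  {d: True, p: True, j: False, n: False}
  {d: True, j: True, p: False, n: False}
  {d: True, j: False, p: False, n: False}
  {n: True, d: True, p: True, j: True}


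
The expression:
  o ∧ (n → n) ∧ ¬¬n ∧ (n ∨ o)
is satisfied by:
  {o: True, n: True}


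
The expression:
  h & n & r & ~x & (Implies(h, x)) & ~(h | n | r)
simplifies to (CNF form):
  False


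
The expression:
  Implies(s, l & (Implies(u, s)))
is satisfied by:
  {l: True, s: False}
  {s: False, l: False}
  {s: True, l: True}


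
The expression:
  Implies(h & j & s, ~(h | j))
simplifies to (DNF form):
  ~h | ~j | ~s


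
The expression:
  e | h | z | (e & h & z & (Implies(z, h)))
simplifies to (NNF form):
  e | h | z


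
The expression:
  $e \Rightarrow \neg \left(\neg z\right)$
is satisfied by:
  {z: True, e: False}
  {e: False, z: False}
  {e: True, z: True}


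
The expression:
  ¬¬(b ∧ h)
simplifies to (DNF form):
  b ∧ h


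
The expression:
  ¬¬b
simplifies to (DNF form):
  b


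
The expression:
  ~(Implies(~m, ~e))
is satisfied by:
  {e: True, m: False}


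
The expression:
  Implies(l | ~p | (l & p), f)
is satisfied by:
  {p: True, f: True, l: False}
  {f: True, l: False, p: False}
  {p: True, f: True, l: True}
  {f: True, l: True, p: False}
  {p: True, l: False, f: False}


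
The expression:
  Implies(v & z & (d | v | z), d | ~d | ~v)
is always true.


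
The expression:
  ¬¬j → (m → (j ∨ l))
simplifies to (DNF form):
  True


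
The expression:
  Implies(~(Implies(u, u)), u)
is always true.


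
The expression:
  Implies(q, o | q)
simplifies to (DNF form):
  True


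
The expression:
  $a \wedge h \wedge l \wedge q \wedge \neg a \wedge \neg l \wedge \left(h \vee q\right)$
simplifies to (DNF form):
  $\text{False}$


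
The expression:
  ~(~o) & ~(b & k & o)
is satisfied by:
  {o: True, k: False, b: False}
  {b: True, o: True, k: False}
  {k: True, o: True, b: False}


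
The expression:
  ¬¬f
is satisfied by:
  {f: True}


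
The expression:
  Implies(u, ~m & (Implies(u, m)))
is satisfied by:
  {u: False}


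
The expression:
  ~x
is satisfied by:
  {x: False}


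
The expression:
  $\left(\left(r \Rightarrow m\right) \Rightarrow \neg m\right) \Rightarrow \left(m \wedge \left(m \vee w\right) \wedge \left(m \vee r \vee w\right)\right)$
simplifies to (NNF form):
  $m$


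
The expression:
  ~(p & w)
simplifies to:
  ~p | ~w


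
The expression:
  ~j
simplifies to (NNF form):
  ~j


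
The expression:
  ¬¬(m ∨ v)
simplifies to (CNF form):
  m ∨ v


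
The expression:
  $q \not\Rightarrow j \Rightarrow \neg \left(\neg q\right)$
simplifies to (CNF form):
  $\text{True}$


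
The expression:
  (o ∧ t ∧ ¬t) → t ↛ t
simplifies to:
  True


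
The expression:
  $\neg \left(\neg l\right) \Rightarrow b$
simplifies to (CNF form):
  $b \vee \neg l$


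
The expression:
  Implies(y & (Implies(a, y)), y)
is always true.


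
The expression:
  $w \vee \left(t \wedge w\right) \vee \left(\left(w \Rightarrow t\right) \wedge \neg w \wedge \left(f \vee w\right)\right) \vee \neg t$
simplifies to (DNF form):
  $f \vee w \vee \neg t$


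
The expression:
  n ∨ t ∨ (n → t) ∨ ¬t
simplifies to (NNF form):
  True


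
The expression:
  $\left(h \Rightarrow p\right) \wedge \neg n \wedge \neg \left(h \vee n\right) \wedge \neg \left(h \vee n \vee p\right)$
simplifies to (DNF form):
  $\neg h \wedge \neg n \wedge \neg p$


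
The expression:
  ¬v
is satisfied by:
  {v: False}


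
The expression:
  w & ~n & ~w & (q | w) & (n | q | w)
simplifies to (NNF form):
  False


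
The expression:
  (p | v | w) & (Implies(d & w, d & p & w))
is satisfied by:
  {p: True, v: True, w: False, d: False}
  {p: True, v: False, w: False, d: False}
  {d: True, p: True, v: True, w: False}
  {d: True, p: True, v: False, w: False}
  {p: True, w: True, v: True, d: False}
  {p: True, w: True, v: False, d: False}
  {p: True, w: True, d: True, v: True}
  {p: True, w: True, d: True, v: False}
  {v: True, p: False, w: False, d: False}
  {d: True, v: True, p: False, w: False}
  {w: True, v: True, p: False, d: False}
  {w: True, p: False, v: False, d: False}


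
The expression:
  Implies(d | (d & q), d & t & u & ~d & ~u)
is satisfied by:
  {d: False}


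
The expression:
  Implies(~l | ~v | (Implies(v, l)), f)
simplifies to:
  f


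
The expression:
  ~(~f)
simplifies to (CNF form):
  f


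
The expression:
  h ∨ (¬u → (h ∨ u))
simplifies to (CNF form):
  h ∨ u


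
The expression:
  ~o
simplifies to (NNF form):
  ~o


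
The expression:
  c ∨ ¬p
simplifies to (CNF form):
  c ∨ ¬p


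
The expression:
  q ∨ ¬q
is always true.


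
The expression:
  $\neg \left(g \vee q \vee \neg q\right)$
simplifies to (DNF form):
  $\text{False}$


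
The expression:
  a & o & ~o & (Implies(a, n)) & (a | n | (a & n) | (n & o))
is never true.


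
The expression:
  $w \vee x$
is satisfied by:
  {x: True, w: True}
  {x: True, w: False}
  {w: True, x: False}


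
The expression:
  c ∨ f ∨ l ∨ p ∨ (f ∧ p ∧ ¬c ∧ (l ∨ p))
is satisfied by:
  {c: True, l: True, p: True, f: True}
  {c: True, l: True, p: True, f: False}
  {c: True, l: True, f: True, p: False}
  {c: True, l: True, f: False, p: False}
  {c: True, p: True, f: True, l: False}
  {c: True, p: True, f: False, l: False}
  {c: True, p: False, f: True, l: False}
  {c: True, p: False, f: False, l: False}
  {l: True, p: True, f: True, c: False}
  {l: True, p: True, f: False, c: False}
  {l: True, f: True, p: False, c: False}
  {l: True, f: False, p: False, c: False}
  {p: True, f: True, l: False, c: False}
  {p: True, l: False, f: False, c: False}
  {f: True, l: False, p: False, c: False}


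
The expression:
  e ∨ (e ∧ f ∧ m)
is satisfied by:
  {e: True}


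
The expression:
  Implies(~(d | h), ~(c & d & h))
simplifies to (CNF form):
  True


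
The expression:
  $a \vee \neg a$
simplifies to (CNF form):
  $\text{True}$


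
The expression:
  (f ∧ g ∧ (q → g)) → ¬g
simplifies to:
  ¬f ∨ ¬g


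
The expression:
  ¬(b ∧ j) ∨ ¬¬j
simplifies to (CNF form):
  True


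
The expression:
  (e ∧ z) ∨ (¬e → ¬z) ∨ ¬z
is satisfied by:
  {e: True, z: False}
  {z: False, e: False}
  {z: True, e: True}


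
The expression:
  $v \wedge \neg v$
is never true.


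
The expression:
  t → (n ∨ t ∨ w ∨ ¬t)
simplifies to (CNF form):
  True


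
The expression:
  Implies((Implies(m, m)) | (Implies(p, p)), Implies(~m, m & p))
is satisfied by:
  {m: True}


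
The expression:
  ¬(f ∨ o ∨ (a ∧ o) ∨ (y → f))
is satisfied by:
  {y: True, o: False, f: False}


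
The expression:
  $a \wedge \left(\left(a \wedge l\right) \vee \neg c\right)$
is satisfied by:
  {a: True, l: True, c: False}
  {a: True, c: False, l: False}
  {a: True, l: True, c: True}


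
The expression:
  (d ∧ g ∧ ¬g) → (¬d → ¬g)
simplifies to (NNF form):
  True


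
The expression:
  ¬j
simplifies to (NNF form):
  ¬j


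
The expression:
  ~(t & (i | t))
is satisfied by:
  {t: False}


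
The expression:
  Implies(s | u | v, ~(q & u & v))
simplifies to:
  ~q | ~u | ~v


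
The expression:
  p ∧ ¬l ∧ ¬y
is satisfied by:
  {p: True, y: False, l: False}


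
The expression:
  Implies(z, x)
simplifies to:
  x | ~z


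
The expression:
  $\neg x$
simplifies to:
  $\neg x$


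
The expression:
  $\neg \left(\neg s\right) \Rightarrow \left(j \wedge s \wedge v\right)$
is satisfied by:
  {j: True, v: True, s: False}
  {j: True, v: False, s: False}
  {v: True, j: False, s: False}
  {j: False, v: False, s: False}
  {s: True, j: True, v: True}


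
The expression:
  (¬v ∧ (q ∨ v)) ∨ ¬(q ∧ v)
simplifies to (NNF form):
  ¬q ∨ ¬v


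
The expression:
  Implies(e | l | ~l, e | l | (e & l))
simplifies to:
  e | l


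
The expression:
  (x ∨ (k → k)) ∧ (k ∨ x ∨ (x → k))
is always true.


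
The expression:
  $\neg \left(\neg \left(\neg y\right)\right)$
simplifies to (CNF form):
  $\neg y$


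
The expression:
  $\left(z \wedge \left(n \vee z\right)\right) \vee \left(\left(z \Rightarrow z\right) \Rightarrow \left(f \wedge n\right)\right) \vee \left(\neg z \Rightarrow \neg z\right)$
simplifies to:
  $\text{True}$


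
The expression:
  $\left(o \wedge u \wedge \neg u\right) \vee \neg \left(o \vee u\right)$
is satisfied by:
  {u: False, o: False}


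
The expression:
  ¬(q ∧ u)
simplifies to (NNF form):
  ¬q ∨ ¬u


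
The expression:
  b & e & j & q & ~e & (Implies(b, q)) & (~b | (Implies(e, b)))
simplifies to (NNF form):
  False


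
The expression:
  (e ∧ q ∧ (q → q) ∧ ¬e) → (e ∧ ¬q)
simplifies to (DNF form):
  True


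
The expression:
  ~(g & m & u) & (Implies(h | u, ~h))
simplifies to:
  ~h & (~g | ~m | ~u)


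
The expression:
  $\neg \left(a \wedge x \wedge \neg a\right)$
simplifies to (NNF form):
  $\text{True}$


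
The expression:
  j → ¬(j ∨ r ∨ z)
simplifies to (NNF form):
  ¬j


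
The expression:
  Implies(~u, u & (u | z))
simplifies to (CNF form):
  u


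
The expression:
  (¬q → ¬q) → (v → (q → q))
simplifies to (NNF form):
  True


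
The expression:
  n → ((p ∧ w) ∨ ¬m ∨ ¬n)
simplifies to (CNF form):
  (p ∨ ¬m ∨ ¬n) ∧ (w ∨ ¬m ∨ ¬n)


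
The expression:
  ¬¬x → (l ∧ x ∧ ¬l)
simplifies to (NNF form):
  ¬x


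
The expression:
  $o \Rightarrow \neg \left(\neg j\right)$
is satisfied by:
  {j: True, o: False}
  {o: False, j: False}
  {o: True, j: True}


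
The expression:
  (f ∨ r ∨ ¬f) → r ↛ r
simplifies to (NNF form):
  False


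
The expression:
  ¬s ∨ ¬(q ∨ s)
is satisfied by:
  {s: False}


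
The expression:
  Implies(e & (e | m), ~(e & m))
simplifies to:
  ~e | ~m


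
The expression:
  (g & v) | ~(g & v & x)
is always true.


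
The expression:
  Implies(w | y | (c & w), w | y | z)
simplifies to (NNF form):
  True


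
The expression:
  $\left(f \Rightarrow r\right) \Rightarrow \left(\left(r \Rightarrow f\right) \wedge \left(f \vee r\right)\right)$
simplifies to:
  $f$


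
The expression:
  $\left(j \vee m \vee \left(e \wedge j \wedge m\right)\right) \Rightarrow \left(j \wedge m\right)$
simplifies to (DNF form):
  $\left(j \wedge m\right) \vee \left(\neg j \wedge \neg m\right)$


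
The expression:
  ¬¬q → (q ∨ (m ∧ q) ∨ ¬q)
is always true.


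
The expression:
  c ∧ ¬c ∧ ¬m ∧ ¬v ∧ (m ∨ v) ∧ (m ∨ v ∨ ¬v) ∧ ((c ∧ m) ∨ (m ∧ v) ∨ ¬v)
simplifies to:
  False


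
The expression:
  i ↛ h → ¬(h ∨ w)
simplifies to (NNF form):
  h ∨ ¬i ∨ ¬w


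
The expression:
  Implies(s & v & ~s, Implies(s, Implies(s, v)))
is always true.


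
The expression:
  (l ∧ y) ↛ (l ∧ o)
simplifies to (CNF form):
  l ∧ y ∧ ¬o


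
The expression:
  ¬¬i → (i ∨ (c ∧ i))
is always true.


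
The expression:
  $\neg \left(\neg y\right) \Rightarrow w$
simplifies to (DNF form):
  $w \vee \neg y$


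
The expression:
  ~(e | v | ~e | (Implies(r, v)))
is never true.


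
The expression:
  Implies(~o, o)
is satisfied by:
  {o: True}


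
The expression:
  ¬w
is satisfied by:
  {w: False}


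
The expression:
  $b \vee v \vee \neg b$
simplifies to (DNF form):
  $\text{True}$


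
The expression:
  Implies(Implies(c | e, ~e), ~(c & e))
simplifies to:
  True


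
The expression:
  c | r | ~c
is always true.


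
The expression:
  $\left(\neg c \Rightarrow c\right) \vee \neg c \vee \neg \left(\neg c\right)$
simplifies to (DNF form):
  $\text{True}$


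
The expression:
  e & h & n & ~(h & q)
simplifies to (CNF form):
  e & h & n & ~q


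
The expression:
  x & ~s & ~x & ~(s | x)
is never true.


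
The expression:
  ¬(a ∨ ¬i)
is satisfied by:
  {i: True, a: False}


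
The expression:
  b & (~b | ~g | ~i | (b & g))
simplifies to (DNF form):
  b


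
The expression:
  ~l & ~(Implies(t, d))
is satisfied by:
  {t: True, d: False, l: False}


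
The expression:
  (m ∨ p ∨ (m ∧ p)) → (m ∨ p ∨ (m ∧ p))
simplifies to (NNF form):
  True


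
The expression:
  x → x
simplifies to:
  True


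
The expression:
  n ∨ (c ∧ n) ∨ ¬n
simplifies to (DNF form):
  True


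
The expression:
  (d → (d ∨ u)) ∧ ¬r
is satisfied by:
  {r: False}


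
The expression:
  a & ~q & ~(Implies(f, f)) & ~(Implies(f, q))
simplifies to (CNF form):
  False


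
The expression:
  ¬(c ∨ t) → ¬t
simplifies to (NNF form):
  True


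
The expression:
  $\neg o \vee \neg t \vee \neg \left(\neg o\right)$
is always true.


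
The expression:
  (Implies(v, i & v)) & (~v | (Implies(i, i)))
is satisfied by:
  {i: True, v: False}
  {v: False, i: False}
  {v: True, i: True}


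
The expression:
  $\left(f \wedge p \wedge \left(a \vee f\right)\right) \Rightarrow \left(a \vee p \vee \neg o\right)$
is always true.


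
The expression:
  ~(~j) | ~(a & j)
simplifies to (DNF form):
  True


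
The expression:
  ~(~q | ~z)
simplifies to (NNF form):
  q & z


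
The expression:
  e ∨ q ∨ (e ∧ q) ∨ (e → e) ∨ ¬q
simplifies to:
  True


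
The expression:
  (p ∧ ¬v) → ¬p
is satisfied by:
  {v: True, p: False}
  {p: False, v: False}
  {p: True, v: True}


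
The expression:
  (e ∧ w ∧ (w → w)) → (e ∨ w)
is always true.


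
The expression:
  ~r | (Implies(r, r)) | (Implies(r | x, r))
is always true.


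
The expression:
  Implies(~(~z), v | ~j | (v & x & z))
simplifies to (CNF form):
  v | ~j | ~z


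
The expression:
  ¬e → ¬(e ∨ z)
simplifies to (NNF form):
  e ∨ ¬z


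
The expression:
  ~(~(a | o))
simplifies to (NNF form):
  a | o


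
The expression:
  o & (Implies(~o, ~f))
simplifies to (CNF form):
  o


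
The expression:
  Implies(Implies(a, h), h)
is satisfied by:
  {a: True, h: True}
  {a: True, h: False}
  {h: True, a: False}


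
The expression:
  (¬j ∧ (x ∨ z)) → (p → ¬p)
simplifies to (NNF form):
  j ∨ (¬x ∧ ¬z) ∨ ¬p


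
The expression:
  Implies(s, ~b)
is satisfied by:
  {s: False, b: False}
  {b: True, s: False}
  {s: True, b: False}


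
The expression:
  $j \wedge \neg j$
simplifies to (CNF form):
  $\text{False}$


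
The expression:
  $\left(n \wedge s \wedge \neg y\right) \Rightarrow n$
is always true.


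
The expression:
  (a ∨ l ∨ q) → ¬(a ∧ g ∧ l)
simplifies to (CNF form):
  ¬a ∨ ¬g ∨ ¬l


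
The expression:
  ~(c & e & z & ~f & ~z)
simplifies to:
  True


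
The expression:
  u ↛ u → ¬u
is always true.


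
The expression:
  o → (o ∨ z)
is always true.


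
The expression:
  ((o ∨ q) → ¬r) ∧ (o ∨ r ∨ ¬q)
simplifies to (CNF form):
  (o ∨ ¬o) ∧ (o ∨ ¬q) ∧ (¬o ∨ ¬r) ∧ (¬q ∨ ¬r)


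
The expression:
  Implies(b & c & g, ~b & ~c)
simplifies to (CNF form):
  ~b | ~c | ~g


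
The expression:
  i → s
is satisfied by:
  {s: True, i: False}
  {i: False, s: False}
  {i: True, s: True}


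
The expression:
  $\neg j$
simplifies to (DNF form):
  $\neg j$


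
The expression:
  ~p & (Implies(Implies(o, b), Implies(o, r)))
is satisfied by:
  {r: True, o: False, b: False, p: False}
  {r: False, o: False, b: False, p: False}
  {r: True, b: True, o: False, p: False}
  {b: True, r: False, o: False, p: False}
  {r: True, o: True, b: False, p: False}
  {o: True, r: False, b: False, p: False}
  {r: True, b: True, o: True, p: False}


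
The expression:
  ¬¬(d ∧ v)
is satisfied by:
  {d: True, v: True}


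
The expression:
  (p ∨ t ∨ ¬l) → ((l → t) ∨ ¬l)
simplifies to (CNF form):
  t ∨ ¬l ∨ ¬p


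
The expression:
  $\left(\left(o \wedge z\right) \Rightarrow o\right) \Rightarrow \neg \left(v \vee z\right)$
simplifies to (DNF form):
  $\neg v \wedge \neg z$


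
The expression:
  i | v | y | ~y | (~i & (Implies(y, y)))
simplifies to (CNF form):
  True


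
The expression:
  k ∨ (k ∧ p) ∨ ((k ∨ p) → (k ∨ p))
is always true.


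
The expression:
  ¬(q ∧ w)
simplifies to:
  ¬q ∨ ¬w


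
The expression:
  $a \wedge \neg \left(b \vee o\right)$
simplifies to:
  $a \wedge \neg b \wedge \neg o$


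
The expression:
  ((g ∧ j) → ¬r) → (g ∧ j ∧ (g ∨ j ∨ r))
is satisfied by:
  {j: True, g: True}


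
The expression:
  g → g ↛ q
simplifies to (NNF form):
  ¬g ∨ ¬q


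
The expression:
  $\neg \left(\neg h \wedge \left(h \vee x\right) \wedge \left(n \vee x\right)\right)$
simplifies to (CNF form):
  $h \vee \neg x$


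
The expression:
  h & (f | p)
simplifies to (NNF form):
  h & (f | p)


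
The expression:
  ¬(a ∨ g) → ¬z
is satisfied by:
  {a: True, g: True, z: False}
  {a: True, g: False, z: False}
  {g: True, a: False, z: False}
  {a: False, g: False, z: False}
  {a: True, z: True, g: True}
  {a: True, z: True, g: False}
  {z: True, g: True, a: False}


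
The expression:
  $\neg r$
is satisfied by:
  {r: False}


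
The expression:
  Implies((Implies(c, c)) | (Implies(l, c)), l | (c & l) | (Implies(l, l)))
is always true.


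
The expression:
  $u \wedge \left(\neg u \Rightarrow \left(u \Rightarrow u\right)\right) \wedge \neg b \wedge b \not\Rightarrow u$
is never true.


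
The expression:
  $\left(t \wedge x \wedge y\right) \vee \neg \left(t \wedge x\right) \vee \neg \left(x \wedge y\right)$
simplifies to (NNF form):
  $\text{True}$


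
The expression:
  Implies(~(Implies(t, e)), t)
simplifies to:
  True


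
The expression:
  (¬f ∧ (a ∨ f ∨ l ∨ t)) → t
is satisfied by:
  {t: True, f: True, a: False, l: False}
  {t: True, f: True, l: True, a: False}
  {t: True, f: True, a: True, l: False}
  {t: True, f: True, l: True, a: True}
  {t: True, a: False, l: False, f: False}
  {t: True, l: True, a: False, f: False}
  {t: True, a: True, l: False, f: False}
  {t: True, l: True, a: True, f: False}
  {f: True, a: False, l: False, t: False}
  {l: True, f: True, a: False, t: False}
  {f: True, a: True, l: False, t: False}
  {l: True, f: True, a: True, t: False}
  {f: False, a: False, l: False, t: False}


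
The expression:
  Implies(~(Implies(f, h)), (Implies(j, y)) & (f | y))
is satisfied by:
  {y: True, h: True, j: False, f: False}
  {y: True, h: False, j: False, f: False}
  {h: True, f: False, y: False, j: False}
  {f: False, h: False, y: False, j: False}
  {f: True, y: True, h: True, j: False}
  {f: True, y: True, h: False, j: False}
  {f: True, h: True, y: False, j: False}
  {f: True, h: False, y: False, j: False}
  {j: True, y: True, h: True, f: False}
  {j: True, y: True, h: False, f: False}
  {j: True, h: True, y: False, f: False}
  {j: True, h: False, y: False, f: False}
  {f: True, j: True, y: True, h: True}
  {f: True, j: True, y: True, h: False}
  {f: True, j: True, h: True, y: False}


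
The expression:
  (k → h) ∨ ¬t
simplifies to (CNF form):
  h ∨ ¬k ∨ ¬t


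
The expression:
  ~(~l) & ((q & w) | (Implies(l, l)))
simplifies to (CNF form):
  l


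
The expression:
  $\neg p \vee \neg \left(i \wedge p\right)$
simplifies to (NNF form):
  $\neg i \vee \neg p$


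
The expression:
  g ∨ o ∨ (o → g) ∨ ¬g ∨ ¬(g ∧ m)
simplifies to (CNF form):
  True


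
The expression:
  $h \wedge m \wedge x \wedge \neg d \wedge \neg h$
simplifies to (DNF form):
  $\text{False}$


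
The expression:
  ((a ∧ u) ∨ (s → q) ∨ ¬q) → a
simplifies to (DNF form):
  a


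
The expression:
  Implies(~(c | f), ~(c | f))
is always true.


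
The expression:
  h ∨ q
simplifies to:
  h ∨ q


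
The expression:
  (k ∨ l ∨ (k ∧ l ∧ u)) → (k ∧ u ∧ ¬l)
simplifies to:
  ¬l ∧ (u ∨ ¬k)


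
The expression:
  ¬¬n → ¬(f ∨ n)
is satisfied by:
  {n: False}


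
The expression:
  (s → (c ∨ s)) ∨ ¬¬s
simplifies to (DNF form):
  True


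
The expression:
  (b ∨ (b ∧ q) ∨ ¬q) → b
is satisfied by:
  {b: True, q: True}
  {b: True, q: False}
  {q: True, b: False}


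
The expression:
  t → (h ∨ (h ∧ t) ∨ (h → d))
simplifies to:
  True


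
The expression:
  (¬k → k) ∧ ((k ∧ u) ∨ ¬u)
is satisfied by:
  {k: True}


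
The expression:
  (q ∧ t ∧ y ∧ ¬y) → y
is always true.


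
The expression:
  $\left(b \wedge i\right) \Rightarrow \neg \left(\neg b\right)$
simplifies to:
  $\text{True}$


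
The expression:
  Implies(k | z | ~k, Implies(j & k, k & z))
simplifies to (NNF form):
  z | ~j | ~k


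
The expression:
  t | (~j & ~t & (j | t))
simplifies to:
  t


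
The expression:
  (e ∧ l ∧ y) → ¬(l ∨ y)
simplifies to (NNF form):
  ¬e ∨ ¬l ∨ ¬y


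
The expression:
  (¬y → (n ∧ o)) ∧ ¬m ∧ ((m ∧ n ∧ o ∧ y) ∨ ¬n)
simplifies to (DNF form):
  y ∧ ¬m ∧ ¬n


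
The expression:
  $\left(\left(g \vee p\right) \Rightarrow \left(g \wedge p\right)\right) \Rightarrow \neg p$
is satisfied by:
  {p: False, g: False}
  {g: True, p: False}
  {p: True, g: False}


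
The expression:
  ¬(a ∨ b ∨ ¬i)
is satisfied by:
  {i: True, b: False, a: False}


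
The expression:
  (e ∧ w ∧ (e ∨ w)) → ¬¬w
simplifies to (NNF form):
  True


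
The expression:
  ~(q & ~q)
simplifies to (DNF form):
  True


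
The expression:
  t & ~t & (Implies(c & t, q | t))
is never true.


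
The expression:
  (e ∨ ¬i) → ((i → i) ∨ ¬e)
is always true.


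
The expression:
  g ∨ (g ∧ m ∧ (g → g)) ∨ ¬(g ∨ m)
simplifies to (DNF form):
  g ∨ ¬m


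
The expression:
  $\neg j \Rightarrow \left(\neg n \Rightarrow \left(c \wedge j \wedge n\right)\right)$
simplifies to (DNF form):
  $j \vee n$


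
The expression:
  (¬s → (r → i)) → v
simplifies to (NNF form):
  v ∨ (r ∧ ¬i ∧ ¬s)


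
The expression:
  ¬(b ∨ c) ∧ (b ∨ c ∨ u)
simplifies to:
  u ∧ ¬b ∧ ¬c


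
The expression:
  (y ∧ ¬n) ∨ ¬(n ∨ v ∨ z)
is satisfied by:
  {y: True, n: False, v: False, z: False}
  {y: True, z: True, n: False, v: False}
  {y: True, v: True, n: False, z: False}
  {y: True, z: True, v: True, n: False}
  {z: False, n: False, v: False, y: False}


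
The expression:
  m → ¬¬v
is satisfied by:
  {v: True, m: False}
  {m: False, v: False}
  {m: True, v: True}


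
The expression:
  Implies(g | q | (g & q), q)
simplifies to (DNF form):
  q | ~g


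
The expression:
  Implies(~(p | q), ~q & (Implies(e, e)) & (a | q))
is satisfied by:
  {a: True, q: True, p: True}
  {a: True, q: True, p: False}
  {a: True, p: True, q: False}
  {a: True, p: False, q: False}
  {q: True, p: True, a: False}
  {q: True, p: False, a: False}
  {p: True, q: False, a: False}


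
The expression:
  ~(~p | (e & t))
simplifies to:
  p & (~e | ~t)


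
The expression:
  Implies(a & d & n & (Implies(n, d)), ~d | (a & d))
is always true.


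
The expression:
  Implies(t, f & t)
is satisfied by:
  {f: True, t: False}
  {t: False, f: False}
  {t: True, f: True}


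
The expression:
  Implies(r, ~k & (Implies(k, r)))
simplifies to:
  ~k | ~r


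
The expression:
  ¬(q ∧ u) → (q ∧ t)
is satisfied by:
  {t: True, u: True, q: True}
  {t: True, q: True, u: False}
  {u: True, q: True, t: False}


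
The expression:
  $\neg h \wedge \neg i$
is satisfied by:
  {i: False, h: False}


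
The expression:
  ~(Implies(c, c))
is never true.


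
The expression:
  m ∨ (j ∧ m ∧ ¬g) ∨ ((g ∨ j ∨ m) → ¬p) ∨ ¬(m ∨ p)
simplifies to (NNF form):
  m ∨ (¬g ∧ ¬j) ∨ ¬p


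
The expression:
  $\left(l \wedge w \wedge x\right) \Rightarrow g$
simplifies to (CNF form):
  $g \vee \neg l \vee \neg w \vee \neg x$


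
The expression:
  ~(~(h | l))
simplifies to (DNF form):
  h | l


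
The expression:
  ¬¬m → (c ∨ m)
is always true.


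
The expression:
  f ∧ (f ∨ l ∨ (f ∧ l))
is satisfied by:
  {f: True}


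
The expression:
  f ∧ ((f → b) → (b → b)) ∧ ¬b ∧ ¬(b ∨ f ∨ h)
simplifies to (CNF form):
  False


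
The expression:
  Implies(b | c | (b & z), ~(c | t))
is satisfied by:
  {t: False, c: False, b: False}
  {b: True, t: False, c: False}
  {t: True, b: False, c: False}


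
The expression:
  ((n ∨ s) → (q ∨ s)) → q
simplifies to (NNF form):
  q ∨ (n ∧ ¬s)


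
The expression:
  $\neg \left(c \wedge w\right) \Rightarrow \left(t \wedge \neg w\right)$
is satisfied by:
  {c: True, t: True, w: False}
  {t: True, w: False, c: False}
  {w: True, c: True, t: True}
  {w: True, c: True, t: False}


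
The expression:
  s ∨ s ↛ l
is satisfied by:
  {s: True}


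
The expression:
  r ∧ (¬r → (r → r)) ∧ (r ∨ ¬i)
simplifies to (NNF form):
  r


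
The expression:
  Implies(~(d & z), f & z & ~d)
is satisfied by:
  {z: True, d: True, f: True}
  {z: True, d: True, f: False}
  {z: True, f: True, d: False}


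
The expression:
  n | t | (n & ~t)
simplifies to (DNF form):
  n | t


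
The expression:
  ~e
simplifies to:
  ~e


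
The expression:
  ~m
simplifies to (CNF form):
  ~m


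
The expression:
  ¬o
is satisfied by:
  {o: False}


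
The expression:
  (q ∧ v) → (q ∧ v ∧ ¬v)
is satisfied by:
  {v: False, q: False}
  {q: True, v: False}
  {v: True, q: False}


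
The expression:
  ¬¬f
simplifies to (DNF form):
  f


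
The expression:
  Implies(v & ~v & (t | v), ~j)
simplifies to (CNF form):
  True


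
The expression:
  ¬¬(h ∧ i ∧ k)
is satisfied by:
  {h: True, i: True, k: True}


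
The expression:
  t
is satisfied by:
  {t: True}


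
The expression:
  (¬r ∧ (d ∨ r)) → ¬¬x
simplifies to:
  r ∨ x ∨ ¬d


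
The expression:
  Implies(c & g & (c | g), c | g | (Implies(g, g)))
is always true.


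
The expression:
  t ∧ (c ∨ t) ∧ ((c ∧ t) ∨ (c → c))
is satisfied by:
  {t: True}


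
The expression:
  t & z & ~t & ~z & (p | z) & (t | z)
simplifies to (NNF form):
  False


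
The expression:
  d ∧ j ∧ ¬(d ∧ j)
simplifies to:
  False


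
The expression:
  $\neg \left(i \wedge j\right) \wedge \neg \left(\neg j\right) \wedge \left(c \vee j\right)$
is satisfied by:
  {j: True, i: False}


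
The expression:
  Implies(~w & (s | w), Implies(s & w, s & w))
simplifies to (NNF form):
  True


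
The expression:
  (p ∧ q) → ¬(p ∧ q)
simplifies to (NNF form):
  ¬p ∨ ¬q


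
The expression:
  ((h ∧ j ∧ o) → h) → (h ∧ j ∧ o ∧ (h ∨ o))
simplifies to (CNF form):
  h ∧ j ∧ o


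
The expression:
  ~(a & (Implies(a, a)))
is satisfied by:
  {a: False}


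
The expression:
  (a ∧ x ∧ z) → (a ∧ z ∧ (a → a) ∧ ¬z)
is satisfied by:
  {x: False, z: False, a: False}
  {a: True, x: False, z: False}
  {z: True, x: False, a: False}
  {a: True, z: True, x: False}
  {x: True, a: False, z: False}
  {a: True, x: True, z: False}
  {z: True, x: True, a: False}


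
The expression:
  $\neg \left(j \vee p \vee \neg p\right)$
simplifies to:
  $\text{False}$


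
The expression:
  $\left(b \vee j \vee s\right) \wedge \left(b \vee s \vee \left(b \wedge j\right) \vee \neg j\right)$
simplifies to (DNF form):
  $b \vee s$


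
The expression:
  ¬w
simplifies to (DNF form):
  ¬w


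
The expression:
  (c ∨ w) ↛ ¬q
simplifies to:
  q ∧ (c ∨ w)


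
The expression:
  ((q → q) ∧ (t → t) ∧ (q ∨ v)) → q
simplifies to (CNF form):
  q ∨ ¬v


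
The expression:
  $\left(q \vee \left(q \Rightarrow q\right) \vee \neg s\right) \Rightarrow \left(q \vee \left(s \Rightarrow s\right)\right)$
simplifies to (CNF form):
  $\text{True}$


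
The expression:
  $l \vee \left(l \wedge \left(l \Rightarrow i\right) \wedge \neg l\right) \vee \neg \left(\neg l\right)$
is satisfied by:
  {l: True}


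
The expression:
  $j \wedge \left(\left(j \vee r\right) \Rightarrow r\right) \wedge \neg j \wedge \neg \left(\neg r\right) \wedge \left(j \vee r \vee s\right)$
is never true.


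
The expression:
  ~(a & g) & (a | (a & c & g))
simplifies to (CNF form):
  a & ~g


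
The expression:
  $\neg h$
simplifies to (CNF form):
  $\neg h$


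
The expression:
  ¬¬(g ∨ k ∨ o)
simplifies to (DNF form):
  g ∨ k ∨ o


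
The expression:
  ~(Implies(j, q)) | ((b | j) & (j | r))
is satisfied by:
  {r: True, j: True, b: True}
  {r: True, j: True, b: False}
  {j: True, b: True, r: False}
  {j: True, b: False, r: False}
  {r: True, b: True, j: False}


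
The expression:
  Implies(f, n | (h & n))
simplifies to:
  n | ~f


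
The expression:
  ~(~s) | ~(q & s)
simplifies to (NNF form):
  True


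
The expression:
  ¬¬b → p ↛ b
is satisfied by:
  {b: False}


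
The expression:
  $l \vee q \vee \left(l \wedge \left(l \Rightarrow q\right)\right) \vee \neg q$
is always true.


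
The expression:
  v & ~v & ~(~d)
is never true.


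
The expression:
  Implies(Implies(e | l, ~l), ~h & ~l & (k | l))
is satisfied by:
  {l: True, k: True, h: False}
  {l: True, k: False, h: False}
  {l: True, h: True, k: True}
  {l: True, h: True, k: False}
  {k: True, h: False, l: False}


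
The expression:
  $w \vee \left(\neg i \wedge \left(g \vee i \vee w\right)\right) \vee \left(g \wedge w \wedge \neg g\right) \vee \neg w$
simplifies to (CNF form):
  $\text{True}$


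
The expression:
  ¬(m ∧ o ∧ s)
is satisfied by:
  {s: False, m: False, o: False}
  {o: True, s: False, m: False}
  {m: True, s: False, o: False}
  {o: True, m: True, s: False}
  {s: True, o: False, m: False}
  {o: True, s: True, m: False}
  {m: True, s: True, o: False}


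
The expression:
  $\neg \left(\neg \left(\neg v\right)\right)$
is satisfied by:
  {v: False}


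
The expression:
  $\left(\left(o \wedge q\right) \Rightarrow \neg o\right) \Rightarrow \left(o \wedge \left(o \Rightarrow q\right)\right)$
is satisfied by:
  {o: True, q: True}


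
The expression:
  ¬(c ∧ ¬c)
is always true.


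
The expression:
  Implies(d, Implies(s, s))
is always true.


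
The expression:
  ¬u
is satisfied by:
  {u: False}


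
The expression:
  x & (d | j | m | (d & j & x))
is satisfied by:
  {d: True, m: True, j: True, x: True}
  {d: True, m: True, x: True, j: False}
  {d: True, j: True, x: True, m: False}
  {d: True, x: True, j: False, m: False}
  {m: True, x: True, j: True, d: False}
  {m: True, x: True, j: False, d: False}
  {x: True, j: True, m: False, d: False}


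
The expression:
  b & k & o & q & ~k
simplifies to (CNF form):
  False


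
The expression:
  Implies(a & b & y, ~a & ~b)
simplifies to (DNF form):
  ~a | ~b | ~y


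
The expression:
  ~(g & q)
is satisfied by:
  {g: False, q: False}
  {q: True, g: False}
  {g: True, q: False}


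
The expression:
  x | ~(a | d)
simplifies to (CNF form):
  (x | ~a) & (x | ~d)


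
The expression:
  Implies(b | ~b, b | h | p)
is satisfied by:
  {b: True, p: True, h: True}
  {b: True, p: True, h: False}
  {b: True, h: True, p: False}
  {b: True, h: False, p: False}
  {p: True, h: True, b: False}
  {p: True, h: False, b: False}
  {h: True, p: False, b: False}


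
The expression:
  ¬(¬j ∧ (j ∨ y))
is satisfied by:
  {j: True, y: False}
  {y: False, j: False}
  {y: True, j: True}


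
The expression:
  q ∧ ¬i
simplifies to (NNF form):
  q ∧ ¬i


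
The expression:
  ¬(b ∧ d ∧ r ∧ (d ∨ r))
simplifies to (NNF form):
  ¬b ∨ ¬d ∨ ¬r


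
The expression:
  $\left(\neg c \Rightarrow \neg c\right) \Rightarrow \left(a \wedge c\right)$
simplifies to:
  $a \wedge c$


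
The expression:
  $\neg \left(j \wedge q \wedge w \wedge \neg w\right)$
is always true.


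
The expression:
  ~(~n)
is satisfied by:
  {n: True}


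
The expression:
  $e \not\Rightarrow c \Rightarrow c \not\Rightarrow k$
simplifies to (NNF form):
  $c \vee \neg e$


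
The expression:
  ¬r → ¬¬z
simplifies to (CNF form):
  r ∨ z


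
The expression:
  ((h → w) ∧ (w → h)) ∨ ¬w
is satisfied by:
  {h: True, w: False}
  {w: False, h: False}
  {w: True, h: True}


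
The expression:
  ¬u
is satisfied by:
  {u: False}


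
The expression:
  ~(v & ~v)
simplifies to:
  True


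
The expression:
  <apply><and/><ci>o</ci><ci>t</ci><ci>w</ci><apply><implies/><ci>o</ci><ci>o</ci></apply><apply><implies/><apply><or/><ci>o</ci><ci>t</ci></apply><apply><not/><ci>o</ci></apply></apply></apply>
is never true.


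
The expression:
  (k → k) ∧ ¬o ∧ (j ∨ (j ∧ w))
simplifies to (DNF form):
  j ∧ ¬o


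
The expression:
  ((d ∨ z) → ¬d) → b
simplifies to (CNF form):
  b ∨ d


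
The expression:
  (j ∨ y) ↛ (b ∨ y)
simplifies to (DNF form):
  j ∧ ¬b ∧ ¬y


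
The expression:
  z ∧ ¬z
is never true.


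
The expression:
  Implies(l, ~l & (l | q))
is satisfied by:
  {l: False}


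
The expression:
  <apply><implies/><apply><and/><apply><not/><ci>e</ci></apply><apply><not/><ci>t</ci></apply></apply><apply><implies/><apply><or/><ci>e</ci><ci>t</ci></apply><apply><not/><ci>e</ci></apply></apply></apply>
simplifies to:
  <true/>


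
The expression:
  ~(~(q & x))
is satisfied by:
  {x: True, q: True}


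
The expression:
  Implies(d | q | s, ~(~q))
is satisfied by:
  {q: True, s: False, d: False}
  {d: True, q: True, s: False}
  {q: True, s: True, d: False}
  {d: True, q: True, s: True}
  {d: False, s: False, q: False}


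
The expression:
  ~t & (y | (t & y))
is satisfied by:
  {y: True, t: False}


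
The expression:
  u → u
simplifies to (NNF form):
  True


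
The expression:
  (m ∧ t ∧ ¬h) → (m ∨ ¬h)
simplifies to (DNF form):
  True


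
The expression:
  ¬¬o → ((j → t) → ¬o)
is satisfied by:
  {j: True, t: False, o: False}
  {t: False, o: False, j: False}
  {j: True, t: True, o: False}
  {t: True, j: False, o: False}
  {o: True, j: True, t: False}


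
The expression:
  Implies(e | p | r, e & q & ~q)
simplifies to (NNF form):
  ~e & ~p & ~r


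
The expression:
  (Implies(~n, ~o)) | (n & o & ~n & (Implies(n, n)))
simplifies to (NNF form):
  n | ~o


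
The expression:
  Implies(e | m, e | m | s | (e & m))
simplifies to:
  True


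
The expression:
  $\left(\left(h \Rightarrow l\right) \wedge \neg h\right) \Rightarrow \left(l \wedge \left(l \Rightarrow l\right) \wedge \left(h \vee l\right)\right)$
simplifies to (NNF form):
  $h \vee l$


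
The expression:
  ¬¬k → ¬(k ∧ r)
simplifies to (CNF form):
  ¬k ∨ ¬r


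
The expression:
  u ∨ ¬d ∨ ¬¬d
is always true.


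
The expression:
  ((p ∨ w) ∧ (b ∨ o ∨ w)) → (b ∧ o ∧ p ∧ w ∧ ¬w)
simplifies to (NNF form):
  ¬w ∧ (¬b ∨ ¬p) ∧ (¬o ∨ ¬p)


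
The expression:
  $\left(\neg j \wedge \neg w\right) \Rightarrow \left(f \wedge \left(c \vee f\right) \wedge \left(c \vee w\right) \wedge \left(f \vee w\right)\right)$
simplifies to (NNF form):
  $j \vee w \vee \left(c \wedge f\right)$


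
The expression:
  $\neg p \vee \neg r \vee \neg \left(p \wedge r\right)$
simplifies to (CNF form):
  $\neg p \vee \neg r$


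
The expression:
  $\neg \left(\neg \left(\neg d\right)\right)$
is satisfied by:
  {d: False}


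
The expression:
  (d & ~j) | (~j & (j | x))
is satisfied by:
  {x: True, d: True, j: False}
  {x: True, d: False, j: False}
  {d: True, x: False, j: False}


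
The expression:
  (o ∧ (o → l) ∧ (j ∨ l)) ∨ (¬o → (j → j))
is always true.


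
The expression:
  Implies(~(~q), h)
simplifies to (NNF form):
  h | ~q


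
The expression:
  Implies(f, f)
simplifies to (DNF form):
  True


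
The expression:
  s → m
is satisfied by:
  {m: True, s: False}
  {s: False, m: False}
  {s: True, m: True}


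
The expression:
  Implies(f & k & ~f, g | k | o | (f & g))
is always true.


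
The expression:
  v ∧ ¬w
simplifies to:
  v ∧ ¬w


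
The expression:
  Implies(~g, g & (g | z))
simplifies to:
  g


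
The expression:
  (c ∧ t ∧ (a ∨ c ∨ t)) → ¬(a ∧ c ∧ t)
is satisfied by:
  {c: False, t: False, a: False}
  {a: True, c: False, t: False}
  {t: True, c: False, a: False}
  {a: True, t: True, c: False}
  {c: True, a: False, t: False}
  {a: True, c: True, t: False}
  {t: True, c: True, a: False}


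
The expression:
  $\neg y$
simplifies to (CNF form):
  $\neg y$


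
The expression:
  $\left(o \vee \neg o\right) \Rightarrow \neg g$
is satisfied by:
  {g: False}
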